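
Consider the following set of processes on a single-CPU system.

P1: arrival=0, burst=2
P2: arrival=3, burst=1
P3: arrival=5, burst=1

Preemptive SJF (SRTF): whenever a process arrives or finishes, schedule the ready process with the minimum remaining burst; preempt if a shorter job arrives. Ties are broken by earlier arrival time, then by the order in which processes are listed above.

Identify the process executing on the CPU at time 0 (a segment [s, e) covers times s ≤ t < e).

Schedule: | P1 0-2 | idle 2-3 | P2 3-4 | idle 4-5 | P3 5-6 |
Completion: P1=2  P2=4  P3=6

P1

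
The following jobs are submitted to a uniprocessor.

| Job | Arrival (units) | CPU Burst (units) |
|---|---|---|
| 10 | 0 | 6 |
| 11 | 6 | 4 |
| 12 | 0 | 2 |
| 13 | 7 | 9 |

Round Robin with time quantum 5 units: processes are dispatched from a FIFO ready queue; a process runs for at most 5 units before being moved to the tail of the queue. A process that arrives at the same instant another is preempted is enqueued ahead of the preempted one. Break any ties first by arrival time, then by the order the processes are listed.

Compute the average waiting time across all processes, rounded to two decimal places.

3.50

Timeline: | 10 0-5 | 12 5-7 | 10 7-8 | 11 8-12 | 13 12-21 |
Completion: 10=8  11=12  12=7  13=21
Turnaround (C−A): 10=8  11=6  12=7  13=14
Waiting times: 10=2, 11=2, 12=5, 13=5
Average waiting = (2+2+5+5) / 4 = 14/4 = 3.50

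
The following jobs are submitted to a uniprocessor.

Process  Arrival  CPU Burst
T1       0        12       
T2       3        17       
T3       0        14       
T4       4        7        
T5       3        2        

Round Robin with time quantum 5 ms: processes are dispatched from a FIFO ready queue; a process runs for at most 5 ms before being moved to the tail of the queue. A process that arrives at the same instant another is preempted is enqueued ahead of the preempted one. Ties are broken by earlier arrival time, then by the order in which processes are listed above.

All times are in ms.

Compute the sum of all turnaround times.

184

Timeline: | T1 0-5 | T3 5-10 | T2 10-15 | T5 15-17 | T4 17-22 | T1 22-27 | T3 27-32 | T2 32-37 | T4 37-39 | T1 39-41 | T3 41-45 | T2 45-52 |
Completion: T1=41  T2=52  T3=45  T4=39  T5=17
Turnaround = completion − arrival: T1=41, T2=49, T3=45, T4=35, T5=14
Total turnaround = 41 + 49 + 45 + 35 + 14 = 184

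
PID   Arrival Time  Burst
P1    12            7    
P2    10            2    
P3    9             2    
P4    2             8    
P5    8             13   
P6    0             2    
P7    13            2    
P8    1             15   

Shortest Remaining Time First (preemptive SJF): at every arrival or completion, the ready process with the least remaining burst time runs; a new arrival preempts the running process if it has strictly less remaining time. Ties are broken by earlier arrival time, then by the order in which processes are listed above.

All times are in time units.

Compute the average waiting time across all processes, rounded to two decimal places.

7.25

Gantt: | P6 0-2 | P4 2-10 | P3 10-12 | P2 12-14 | P7 14-16 | P1 16-23 | P5 23-36 | P8 36-51 |
Completion: P1=23  P2=14  P3=12  P4=10  P5=36  P6=2  P7=16  P8=51
Turnaround (C−A): P1=11  P2=4  P3=3  P4=8  P5=28  P6=2  P7=3  P8=50
Waiting times: P1=4, P2=2, P3=1, P4=0, P5=15, P6=0, P7=1, P8=35
Average waiting = (4+2+1+0+15+0+1+35) / 8 = 58/8 = 7.25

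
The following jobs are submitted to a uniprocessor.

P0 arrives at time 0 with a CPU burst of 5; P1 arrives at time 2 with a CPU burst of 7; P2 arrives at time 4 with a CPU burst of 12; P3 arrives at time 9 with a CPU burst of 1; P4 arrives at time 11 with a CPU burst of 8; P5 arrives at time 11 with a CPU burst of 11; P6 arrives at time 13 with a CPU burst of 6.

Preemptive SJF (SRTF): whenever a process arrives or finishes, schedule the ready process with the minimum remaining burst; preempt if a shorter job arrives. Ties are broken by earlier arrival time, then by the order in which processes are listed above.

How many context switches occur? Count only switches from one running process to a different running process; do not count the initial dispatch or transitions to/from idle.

Schedule: | P0 0-5 | P1 5-9 | P3 9-10 | P1 10-13 | P6 13-19 | P4 19-27 | P5 27-38 | P2 38-50 |
Completion: P0=5  P1=13  P2=50  P3=10  P4=27  P5=38  P6=19

7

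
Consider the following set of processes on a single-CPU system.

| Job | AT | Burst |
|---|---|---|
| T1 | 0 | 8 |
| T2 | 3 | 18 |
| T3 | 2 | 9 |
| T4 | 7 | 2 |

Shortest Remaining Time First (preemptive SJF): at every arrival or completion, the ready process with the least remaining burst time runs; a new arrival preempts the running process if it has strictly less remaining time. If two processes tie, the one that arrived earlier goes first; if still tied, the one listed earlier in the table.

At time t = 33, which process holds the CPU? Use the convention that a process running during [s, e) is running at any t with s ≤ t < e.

T2

Schedule: | T1 0-8 | T4 8-10 | T3 10-19 | T2 19-37 |
Completion: T1=8  T2=37  T3=19  T4=10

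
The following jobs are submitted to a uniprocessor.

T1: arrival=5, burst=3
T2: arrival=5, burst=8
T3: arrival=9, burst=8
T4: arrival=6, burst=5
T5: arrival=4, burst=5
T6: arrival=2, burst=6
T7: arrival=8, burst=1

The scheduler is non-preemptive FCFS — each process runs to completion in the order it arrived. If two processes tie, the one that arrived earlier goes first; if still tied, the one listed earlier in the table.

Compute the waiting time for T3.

Schedule: | idle 0-2 | T6 2-8 | T5 8-13 | T1 13-16 | T2 16-24 | T4 24-29 | T7 29-30 | T3 30-38 |
Completion: T1=16  T2=24  T3=38  T4=29  T5=13  T6=8  T7=30
Turnaround (C−A): T1=11  T2=19  T3=29  T4=23  T5=9  T6=6  T7=22
Waiting(T3) = turnaround − burst = 29 − 8 = 21

21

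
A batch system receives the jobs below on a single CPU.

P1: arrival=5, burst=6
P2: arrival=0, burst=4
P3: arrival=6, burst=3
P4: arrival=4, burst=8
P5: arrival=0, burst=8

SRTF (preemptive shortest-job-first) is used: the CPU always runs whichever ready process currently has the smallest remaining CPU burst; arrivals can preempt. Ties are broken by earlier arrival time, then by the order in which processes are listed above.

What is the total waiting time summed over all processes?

33

Timeline: | P2 0-4 | P5 4-5 | P1 5-6 | P3 6-9 | P1 9-14 | P5 14-21 | P4 21-29 |
Completion: P1=14  P2=4  P3=9  P4=29  P5=21
Turnaround (C−A): P1=9  P2=4  P3=3  P4=25  P5=21
Waiting = turnaround − burst: P1=3, P2=0, P3=0, P4=17, P5=13
Total waiting = 3 + 0 + 0 + 17 + 13 = 33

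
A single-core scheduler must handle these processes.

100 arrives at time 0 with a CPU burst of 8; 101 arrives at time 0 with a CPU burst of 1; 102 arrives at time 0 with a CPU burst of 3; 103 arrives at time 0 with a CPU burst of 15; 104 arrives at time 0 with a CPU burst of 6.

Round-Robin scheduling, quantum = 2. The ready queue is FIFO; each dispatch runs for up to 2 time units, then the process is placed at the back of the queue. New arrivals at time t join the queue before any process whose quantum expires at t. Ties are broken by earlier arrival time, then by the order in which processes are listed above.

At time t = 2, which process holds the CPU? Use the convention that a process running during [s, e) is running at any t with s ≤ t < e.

101

Timeline: | 100 0-2 | 101 2-3 | 102 3-5 | 103 5-7 | 104 7-9 | 100 9-11 | 102 11-12 | 103 12-14 | 104 14-16 | 100 16-18 | 103 18-20 | 104 20-22 | 100 22-24 | 103 24-33 |
Completion: 100=24  101=3  102=12  103=33  104=22
Turnaround (C−A): 100=24  101=3  102=12  103=33  104=22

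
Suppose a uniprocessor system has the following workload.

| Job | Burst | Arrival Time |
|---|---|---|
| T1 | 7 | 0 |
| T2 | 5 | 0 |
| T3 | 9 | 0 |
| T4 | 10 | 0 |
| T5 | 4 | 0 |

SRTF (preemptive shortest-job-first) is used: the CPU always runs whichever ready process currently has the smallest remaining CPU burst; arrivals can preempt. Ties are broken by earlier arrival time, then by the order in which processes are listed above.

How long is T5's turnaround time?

Schedule: | T5 0-4 | T2 4-9 | T1 9-16 | T3 16-25 | T4 25-35 |
Completion: T1=16  T2=9  T3=25  T4=35  T5=4
Turnaround (C−A): T1=16  T2=9  T3=25  T4=35  T5=4
Turnaround(T5) = completion − arrival = 4 − 0 = 4

4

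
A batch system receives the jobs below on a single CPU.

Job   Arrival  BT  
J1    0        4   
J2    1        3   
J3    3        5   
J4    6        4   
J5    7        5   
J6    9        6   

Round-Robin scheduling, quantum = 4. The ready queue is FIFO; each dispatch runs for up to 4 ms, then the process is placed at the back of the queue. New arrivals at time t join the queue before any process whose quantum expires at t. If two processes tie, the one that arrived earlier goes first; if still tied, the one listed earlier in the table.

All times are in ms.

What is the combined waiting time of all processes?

49

Schedule: | J1 0-4 | J2 4-7 | J3 7-11 | J4 11-15 | J5 15-19 | J6 19-23 | J3 23-24 | J5 24-25 | J6 25-27 |
Completion: J1=4  J2=7  J3=24  J4=15  J5=25  J6=27
Waiting = turnaround − burst: J1=0, J2=3, J3=16, J4=5, J5=13, J6=12
Total waiting = 0 + 3 + 16 + 5 + 13 + 12 = 49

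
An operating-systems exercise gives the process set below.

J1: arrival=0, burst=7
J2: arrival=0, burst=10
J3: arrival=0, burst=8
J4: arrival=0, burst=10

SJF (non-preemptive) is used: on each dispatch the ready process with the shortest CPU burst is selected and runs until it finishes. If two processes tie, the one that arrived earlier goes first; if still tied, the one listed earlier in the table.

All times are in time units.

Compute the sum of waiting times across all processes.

47

Gantt: | J1 0-7 | J3 7-15 | J2 15-25 | J4 25-35 |
Completion: J1=7  J2=25  J3=15  J4=35
Turnaround (C−A): J1=7  J2=25  J3=15  J4=35
Waiting = turnaround − burst: J1=0, J2=15, J3=7, J4=25
Total waiting = 0 + 15 + 7 + 25 = 47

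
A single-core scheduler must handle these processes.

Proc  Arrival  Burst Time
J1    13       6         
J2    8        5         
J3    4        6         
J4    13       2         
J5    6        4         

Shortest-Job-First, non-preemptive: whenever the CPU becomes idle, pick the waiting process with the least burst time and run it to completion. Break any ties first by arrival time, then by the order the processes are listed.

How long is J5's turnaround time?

8

Schedule: | idle 0-4 | J3 4-10 | J5 10-14 | J4 14-16 | J2 16-21 | J1 21-27 |
Completion: J1=27  J2=21  J3=10  J4=16  J5=14
Turnaround(J5) = completion − arrival = 14 − 6 = 8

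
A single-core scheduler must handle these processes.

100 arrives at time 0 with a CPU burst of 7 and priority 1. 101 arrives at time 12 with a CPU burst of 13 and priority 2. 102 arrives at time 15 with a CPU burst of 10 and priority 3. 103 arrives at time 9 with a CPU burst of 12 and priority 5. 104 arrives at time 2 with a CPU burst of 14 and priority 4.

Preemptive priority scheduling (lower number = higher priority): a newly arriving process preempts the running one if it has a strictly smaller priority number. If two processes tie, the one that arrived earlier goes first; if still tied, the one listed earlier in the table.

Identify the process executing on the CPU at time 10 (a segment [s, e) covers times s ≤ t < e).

104

Gantt: | 100 0-7 | 104 7-12 | 101 12-25 | 102 25-35 | 104 35-44 | 103 44-56 |
Completion: 100=7  101=25  102=35  103=56  104=44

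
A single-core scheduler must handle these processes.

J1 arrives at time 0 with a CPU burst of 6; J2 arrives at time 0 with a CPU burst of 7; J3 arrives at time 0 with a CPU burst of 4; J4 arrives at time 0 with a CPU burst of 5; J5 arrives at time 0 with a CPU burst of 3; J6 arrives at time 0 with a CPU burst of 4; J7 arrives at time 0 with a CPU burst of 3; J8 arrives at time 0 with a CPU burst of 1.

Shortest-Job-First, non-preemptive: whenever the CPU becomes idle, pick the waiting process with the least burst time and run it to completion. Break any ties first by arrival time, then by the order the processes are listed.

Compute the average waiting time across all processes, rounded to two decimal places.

10.50

Timeline: | J8 0-1 | J5 1-4 | J7 4-7 | J3 7-11 | J6 11-15 | J4 15-20 | J1 20-26 | J2 26-33 |
Completion: J1=26  J2=33  J3=11  J4=20  J5=4  J6=15  J7=7  J8=1
Waiting times: J1=20, J2=26, J3=7, J4=15, J5=1, J6=11, J7=4, J8=0
Average waiting = (20+26+7+15+1+11+4+0) / 8 = 84/8 = 10.50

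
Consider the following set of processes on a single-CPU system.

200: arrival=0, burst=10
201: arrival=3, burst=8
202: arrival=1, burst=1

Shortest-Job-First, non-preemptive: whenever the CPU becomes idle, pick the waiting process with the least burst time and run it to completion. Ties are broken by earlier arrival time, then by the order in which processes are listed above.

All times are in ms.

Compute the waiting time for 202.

Timeline: | 200 0-10 | 202 10-11 | 201 11-19 |
Completion: 200=10  201=19  202=11
Waiting(202) = turnaround − burst = 10 − 1 = 9

9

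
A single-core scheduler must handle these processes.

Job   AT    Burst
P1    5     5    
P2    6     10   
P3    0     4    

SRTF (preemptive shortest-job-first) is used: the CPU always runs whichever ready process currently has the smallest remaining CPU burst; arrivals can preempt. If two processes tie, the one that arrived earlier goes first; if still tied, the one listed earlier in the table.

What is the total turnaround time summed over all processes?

Schedule: | P3 0-4 | idle 4-5 | P1 5-10 | P2 10-20 |
Completion: P1=10  P2=20  P3=4
Turnaround (C−A): P1=5  P2=14  P3=4
Turnaround = completion − arrival: P1=5, P2=14, P3=4
Total turnaround = 5 + 14 + 4 = 23

23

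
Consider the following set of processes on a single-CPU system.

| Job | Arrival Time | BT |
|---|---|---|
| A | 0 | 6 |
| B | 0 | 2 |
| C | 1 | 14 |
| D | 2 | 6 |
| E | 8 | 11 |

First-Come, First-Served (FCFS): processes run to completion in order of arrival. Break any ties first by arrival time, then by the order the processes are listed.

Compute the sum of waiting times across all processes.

53

Schedule: | A 0-6 | B 6-8 | C 8-22 | D 22-28 | E 28-39 |
Completion: A=6  B=8  C=22  D=28  E=39
Turnaround (C−A): A=6  B=8  C=21  D=26  E=31
Waiting = turnaround − burst: A=0, B=6, C=7, D=20, E=20
Total waiting = 0 + 6 + 7 + 20 + 20 = 53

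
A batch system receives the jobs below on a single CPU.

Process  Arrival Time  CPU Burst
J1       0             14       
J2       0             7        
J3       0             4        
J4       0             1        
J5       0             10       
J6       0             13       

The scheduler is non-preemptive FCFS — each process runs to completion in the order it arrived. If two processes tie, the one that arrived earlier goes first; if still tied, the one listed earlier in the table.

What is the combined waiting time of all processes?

122

Timeline: | J1 0-14 | J2 14-21 | J3 21-25 | J4 25-26 | J5 26-36 | J6 36-49 |
Completion: J1=14  J2=21  J3=25  J4=26  J5=36  J6=49
Waiting = turnaround − burst: J1=0, J2=14, J3=21, J4=25, J5=26, J6=36
Total waiting = 0 + 14 + 21 + 25 + 26 + 36 = 122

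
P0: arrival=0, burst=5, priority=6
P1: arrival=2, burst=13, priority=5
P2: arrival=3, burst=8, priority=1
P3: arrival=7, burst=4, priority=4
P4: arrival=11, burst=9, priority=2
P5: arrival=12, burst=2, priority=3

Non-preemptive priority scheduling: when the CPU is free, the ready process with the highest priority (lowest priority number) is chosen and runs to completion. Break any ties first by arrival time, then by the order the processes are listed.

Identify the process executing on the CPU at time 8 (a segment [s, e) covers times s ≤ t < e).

P2

Schedule: | P0 0-5 | P2 5-13 | P4 13-22 | P5 22-24 | P3 24-28 | P1 28-41 |
Completion: P0=5  P1=41  P2=13  P3=28  P4=22  P5=24
Turnaround (C−A): P0=5  P1=39  P2=10  P3=21  P4=11  P5=12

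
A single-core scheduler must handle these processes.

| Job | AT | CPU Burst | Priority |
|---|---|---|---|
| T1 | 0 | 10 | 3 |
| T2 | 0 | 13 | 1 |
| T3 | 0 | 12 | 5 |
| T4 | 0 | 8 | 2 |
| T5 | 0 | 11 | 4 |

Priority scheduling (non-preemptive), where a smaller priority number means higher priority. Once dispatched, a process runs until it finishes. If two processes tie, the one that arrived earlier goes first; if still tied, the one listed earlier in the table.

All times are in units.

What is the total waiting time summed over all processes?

Schedule: | T2 0-13 | T4 13-21 | T1 21-31 | T5 31-42 | T3 42-54 |
Completion: T1=31  T2=13  T3=54  T4=21  T5=42
Turnaround (C−A): T1=31  T2=13  T3=54  T4=21  T5=42
Waiting = turnaround − burst: T1=21, T2=0, T3=42, T4=13, T5=31
Total waiting = 21 + 0 + 42 + 13 + 31 = 107

107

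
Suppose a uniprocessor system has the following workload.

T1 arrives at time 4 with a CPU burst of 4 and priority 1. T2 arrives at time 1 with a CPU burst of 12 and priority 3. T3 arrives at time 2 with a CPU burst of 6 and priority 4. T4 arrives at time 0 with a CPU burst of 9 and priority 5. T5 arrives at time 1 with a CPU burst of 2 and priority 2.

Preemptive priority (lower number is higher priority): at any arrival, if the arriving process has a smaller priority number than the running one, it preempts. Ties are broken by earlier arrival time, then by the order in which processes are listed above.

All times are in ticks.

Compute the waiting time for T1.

0

Schedule: | T4 0-1 | T5 1-3 | T2 3-4 | T1 4-8 | T2 8-19 | T3 19-25 | T4 25-33 |
Completion: T1=8  T2=19  T3=25  T4=33  T5=3
Turnaround (C−A): T1=4  T2=18  T3=23  T4=33  T5=2
Waiting(T1) = turnaround − burst = 4 − 4 = 0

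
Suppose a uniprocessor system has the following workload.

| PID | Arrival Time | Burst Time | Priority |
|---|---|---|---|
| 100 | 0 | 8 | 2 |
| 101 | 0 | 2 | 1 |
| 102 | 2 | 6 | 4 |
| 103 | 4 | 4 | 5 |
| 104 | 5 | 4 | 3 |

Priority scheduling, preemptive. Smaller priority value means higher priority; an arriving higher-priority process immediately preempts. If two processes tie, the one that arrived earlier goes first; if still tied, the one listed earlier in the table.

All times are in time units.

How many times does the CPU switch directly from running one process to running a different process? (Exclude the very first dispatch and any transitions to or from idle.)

Timeline: | 101 0-2 | 100 2-10 | 104 10-14 | 102 14-20 | 103 20-24 |
Completion: 100=10  101=2  102=20  103=24  104=14
Turnaround (C−A): 100=10  101=2  102=18  103=20  104=9

4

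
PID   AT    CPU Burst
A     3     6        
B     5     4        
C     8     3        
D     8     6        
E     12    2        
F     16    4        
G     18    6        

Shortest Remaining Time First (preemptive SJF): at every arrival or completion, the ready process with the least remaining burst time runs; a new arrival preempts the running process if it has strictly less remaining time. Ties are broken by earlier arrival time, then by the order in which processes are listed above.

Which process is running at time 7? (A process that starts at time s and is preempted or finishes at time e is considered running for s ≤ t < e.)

Gantt: | idle 0-3 | A 3-9 | C 9-12 | E 12-14 | B 14-18 | F 18-22 | D 22-28 | G 28-34 |
Completion: A=9  B=18  C=12  D=28  E=14  F=22  G=34

A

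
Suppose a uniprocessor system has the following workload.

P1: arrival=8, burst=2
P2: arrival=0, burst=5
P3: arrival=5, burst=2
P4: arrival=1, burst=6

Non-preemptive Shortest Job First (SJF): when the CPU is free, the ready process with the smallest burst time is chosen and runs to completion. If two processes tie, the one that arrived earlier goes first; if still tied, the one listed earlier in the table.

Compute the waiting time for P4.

6

Timeline: | P2 0-5 | P3 5-7 | P4 7-13 | P1 13-15 |
Completion: P1=15  P2=5  P3=7  P4=13
Turnaround (C−A): P1=7  P2=5  P3=2  P4=12
Waiting(P4) = turnaround − burst = 12 − 6 = 6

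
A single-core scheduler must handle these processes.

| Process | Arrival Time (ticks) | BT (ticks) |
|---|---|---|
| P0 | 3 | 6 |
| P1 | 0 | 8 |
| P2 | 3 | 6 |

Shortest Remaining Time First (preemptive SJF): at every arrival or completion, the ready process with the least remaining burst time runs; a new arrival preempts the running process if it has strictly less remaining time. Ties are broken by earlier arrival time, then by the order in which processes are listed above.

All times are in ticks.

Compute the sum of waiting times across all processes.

Timeline: | P1 0-8 | P0 8-14 | P2 14-20 |
Completion: P0=14  P1=8  P2=20
Turnaround (C−A): P0=11  P1=8  P2=17
Waiting = turnaround − burst: P0=5, P1=0, P2=11
Total waiting = 5 + 0 + 11 = 16

16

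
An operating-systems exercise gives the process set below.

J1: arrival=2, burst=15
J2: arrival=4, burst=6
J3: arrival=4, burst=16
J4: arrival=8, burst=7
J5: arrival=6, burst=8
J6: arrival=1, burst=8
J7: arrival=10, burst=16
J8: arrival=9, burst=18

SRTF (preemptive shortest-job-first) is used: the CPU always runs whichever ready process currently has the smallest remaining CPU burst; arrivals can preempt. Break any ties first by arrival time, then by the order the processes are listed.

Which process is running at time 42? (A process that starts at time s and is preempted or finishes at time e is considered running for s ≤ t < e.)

Schedule: | idle 0-1 | J6 1-9 | J2 9-15 | J4 15-22 | J5 22-30 | J1 30-45 | J3 45-61 | J7 61-77 | J8 77-95 |
Completion: J1=45  J2=15  J3=61  J4=22  J5=30  J6=9  J7=77  J8=95

J1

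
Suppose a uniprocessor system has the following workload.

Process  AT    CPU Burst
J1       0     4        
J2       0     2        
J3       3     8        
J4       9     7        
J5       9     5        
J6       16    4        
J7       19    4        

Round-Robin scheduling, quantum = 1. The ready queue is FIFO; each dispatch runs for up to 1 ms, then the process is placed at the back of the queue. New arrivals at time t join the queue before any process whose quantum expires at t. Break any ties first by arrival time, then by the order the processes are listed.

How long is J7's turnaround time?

Schedule: | J1 0-1 | J2 1-2 | J1 2-3 | J2 3-4 | J3 4-5 | J1 5-6 | J3 6-7 | J1 7-8 | J3 8-9 | J4 9-10 | J5 10-11 | J3 11-12 | J4 12-13 | J5 13-14 | J3 14-15 | J4 15-16 | J5 16-17 | J3 17-18 | J6 18-19 | J4 19-20 | J5 20-21 | J3 21-22 | J7 22-23 | J6 23-24 | J4 24-25 | J5 25-26 | J3 26-27 | J7 27-28 | J6 28-29 | J4 29-30 | J7 30-31 | J6 31-32 | J4 32-33 | J7 33-34 |
Completion: J1=8  J2=4  J3=27  J4=33  J5=26  J6=32  J7=34
Turnaround(J7) = completion − arrival = 34 − 19 = 15

15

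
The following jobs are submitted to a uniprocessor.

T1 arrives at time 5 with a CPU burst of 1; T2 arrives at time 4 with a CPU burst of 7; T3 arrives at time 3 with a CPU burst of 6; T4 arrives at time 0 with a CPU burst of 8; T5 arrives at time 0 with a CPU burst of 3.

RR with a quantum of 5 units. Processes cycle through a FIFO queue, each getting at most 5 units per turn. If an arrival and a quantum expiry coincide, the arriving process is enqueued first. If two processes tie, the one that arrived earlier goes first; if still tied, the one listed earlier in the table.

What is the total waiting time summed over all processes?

60

Timeline: | T4 0-5 | T5 5-8 | T3 8-13 | T2 13-18 | T1 18-19 | T4 19-22 | T3 22-23 | T2 23-25 |
Completion: T1=19  T2=25  T3=23  T4=22  T5=8
Turnaround (C−A): T1=14  T2=21  T3=20  T4=22  T5=8
Waiting = turnaround − burst: T1=13, T2=14, T3=14, T4=14, T5=5
Total waiting = 13 + 14 + 14 + 14 + 5 = 60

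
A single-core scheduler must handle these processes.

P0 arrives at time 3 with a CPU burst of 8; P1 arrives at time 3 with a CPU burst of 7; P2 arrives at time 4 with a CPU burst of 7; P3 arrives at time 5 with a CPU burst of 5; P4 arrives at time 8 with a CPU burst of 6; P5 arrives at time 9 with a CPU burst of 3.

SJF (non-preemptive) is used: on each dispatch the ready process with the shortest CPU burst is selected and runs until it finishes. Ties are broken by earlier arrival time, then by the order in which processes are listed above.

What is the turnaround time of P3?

Timeline: | idle 0-3 | P1 3-10 | P5 10-13 | P3 13-18 | P4 18-24 | P2 24-31 | P0 31-39 |
Completion: P0=39  P1=10  P2=31  P3=18  P4=24  P5=13
Turnaround (C−A): P0=36  P1=7  P2=27  P3=13  P4=16  P5=4
Turnaround(P3) = completion − arrival = 18 − 5 = 13

13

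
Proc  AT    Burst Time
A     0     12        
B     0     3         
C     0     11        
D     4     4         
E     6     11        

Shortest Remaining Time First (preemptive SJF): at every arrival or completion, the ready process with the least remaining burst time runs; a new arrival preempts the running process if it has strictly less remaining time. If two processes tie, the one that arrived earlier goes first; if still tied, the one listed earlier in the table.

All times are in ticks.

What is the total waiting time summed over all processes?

Timeline: | B 0-3 | C 3-4 | D 4-8 | C 8-18 | E 18-29 | A 29-41 |
Completion: A=41  B=3  C=18  D=8  E=29
Turnaround (C−A): A=41  B=3  C=18  D=4  E=23
Waiting = turnaround − burst: A=29, B=0, C=7, D=0, E=12
Total waiting = 29 + 0 + 7 + 0 + 12 = 48

48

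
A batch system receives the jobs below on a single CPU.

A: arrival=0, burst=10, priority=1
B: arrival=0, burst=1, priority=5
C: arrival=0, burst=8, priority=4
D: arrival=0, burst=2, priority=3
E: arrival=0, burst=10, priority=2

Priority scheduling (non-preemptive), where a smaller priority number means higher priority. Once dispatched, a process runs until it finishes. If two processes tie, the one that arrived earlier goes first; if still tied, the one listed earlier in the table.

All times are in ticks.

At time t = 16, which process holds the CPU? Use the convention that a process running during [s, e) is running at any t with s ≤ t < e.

E

Schedule: | A 0-10 | E 10-20 | D 20-22 | C 22-30 | B 30-31 |
Completion: A=10  B=31  C=30  D=22  E=20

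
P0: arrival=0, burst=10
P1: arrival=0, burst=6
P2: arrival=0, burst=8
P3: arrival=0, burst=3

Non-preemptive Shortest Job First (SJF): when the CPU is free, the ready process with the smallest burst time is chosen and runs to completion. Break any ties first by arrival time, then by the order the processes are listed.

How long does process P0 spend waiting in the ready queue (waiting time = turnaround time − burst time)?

17

Gantt: | P3 0-3 | P1 3-9 | P2 9-17 | P0 17-27 |
Completion: P0=27  P1=9  P2=17  P3=3
Turnaround (C−A): P0=27  P1=9  P2=17  P3=3
Waiting(P0) = turnaround − burst = 27 − 10 = 17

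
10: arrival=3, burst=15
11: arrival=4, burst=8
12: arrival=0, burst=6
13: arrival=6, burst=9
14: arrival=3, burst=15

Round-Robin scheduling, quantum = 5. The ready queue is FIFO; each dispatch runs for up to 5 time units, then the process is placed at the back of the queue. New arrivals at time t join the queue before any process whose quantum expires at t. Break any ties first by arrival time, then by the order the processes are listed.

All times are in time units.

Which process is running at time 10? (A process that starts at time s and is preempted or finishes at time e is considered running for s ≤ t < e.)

14

Gantt: | 12 0-5 | 10 5-10 | 14 10-15 | 11 15-20 | 12 20-21 | 13 21-26 | 10 26-31 | 14 31-36 | 11 36-39 | 13 39-43 | 10 43-48 | 14 48-53 |
Completion: 10=48  11=39  12=21  13=43  14=53
Turnaround (C−A): 10=45  11=35  12=21  13=37  14=50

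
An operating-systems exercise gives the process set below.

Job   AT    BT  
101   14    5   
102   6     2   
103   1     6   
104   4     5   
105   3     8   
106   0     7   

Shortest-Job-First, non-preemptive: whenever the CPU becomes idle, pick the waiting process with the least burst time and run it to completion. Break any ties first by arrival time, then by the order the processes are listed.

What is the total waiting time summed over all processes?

46

Schedule: | 106 0-7 | 102 7-9 | 104 9-14 | 101 14-19 | 103 19-25 | 105 25-33 |
Completion: 101=19  102=9  103=25  104=14  105=33  106=7
Waiting = turnaround − burst: 101=0, 102=1, 103=18, 104=5, 105=22, 106=0
Total waiting = 0 + 1 + 18 + 5 + 22 + 0 = 46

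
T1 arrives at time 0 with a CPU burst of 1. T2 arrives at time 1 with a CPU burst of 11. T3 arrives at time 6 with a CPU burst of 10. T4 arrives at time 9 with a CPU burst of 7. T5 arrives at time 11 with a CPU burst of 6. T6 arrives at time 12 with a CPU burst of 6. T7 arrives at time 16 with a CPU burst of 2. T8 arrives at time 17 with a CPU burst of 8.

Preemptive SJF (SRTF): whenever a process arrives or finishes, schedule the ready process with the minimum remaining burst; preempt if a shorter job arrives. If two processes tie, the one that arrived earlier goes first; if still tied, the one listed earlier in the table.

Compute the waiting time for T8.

16

Gantt: | T1 0-1 | T2 1-12 | T5 12-18 | T7 18-20 | T6 20-26 | T4 26-33 | T8 33-41 | T3 41-51 |
Completion: T1=1  T2=12  T3=51  T4=33  T5=18  T6=26  T7=20  T8=41
Turnaround (C−A): T1=1  T2=11  T3=45  T4=24  T5=7  T6=14  T7=4  T8=24
Waiting(T8) = turnaround − burst = 24 − 8 = 16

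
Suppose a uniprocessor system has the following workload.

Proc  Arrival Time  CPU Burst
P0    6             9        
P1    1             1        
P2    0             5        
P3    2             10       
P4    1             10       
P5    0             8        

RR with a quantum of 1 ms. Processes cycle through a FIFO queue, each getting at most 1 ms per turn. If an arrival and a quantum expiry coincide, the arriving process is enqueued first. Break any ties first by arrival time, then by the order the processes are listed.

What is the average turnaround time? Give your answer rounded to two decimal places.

28.67

Timeline: | P2 0-1 | P5 1-2 | P1 2-3 | P4 3-4 | P2 4-5 | P3 5-6 | P5 6-7 | P4 7-8 | P2 8-9 | P0 9-10 | P3 10-11 | P5 11-12 | P4 12-13 | P2 13-14 | P0 14-15 | P3 15-16 | P5 16-17 | P4 17-18 | P2 18-19 | P0 19-20 | P3 20-21 | P5 21-22 | P4 22-23 | P0 23-24 | P3 24-25 | P5 25-26 | P4 26-27 | P0 27-28 | P3 28-29 | P5 29-30 | P4 30-31 | P0 31-32 | P3 32-33 | P5 33-34 | P4 34-35 | P0 35-36 | P3 36-37 | P4 37-38 | P0 38-39 | P3 39-40 | P4 40-41 | P0 41-42 | P3 42-43 |
Completion: P0=42  P1=3  P2=19  P3=43  P4=41  P5=34
Turnaround times: P0=36, P1=2, P2=19, P3=41, P4=40, P5=34
Average turnaround = (36+2+19+41+40+34) / 6 = 172/6 = 28.67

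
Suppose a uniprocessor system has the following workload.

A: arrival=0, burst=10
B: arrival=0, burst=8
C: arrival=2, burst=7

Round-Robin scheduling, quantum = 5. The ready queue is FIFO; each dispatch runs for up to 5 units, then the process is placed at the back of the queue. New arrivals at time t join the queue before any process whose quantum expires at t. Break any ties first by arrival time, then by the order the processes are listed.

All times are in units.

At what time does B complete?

Schedule: | A 0-5 | B 5-10 | C 10-15 | A 15-20 | B 20-23 | C 23-25 |
Completion: A=20  B=23  C=25
Turnaround (C−A): A=20  B=23  C=23

23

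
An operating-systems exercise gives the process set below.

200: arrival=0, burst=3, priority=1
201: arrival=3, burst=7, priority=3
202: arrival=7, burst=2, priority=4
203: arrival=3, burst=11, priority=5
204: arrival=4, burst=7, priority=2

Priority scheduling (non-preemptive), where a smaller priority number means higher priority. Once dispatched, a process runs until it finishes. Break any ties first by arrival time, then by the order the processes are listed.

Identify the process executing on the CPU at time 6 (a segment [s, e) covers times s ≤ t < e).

201

Gantt: | 200 0-3 | 201 3-10 | 204 10-17 | 202 17-19 | 203 19-30 |
Completion: 200=3  201=10  202=19  203=30  204=17
Turnaround (C−A): 200=3  201=7  202=12  203=27  204=13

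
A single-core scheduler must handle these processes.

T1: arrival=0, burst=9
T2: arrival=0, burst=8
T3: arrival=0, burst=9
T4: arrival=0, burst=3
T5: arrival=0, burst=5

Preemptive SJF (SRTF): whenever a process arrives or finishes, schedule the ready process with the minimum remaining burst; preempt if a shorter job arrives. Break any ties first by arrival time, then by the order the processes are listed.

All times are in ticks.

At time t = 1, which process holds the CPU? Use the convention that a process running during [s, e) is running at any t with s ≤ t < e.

Gantt: | T4 0-3 | T5 3-8 | T2 8-16 | T1 16-25 | T3 25-34 |
Completion: T1=25  T2=16  T3=34  T4=3  T5=8
Turnaround (C−A): T1=25  T2=16  T3=34  T4=3  T5=8

T4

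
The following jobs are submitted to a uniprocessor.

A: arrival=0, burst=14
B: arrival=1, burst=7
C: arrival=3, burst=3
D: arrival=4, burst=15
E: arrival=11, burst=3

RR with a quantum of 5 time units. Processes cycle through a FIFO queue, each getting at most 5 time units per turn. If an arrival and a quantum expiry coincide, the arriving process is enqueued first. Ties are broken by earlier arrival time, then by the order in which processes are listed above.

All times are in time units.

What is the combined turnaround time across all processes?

Timeline: | A 0-5 | B 5-10 | C 10-13 | D 13-18 | A 18-23 | B 23-25 | E 25-28 | D 28-33 | A 33-37 | D 37-42 |
Completion: A=37  B=25  C=13  D=42  E=28
Turnaround (C−A): A=37  B=24  C=10  D=38  E=17
Turnaround = completion − arrival: A=37, B=24, C=10, D=38, E=17
Total turnaround = 37 + 24 + 10 + 38 + 17 = 126

126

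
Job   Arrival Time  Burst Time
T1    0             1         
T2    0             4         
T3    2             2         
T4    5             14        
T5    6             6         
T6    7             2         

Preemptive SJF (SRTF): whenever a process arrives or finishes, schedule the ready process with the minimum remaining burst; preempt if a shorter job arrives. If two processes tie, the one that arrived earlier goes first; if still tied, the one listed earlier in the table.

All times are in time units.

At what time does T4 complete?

Gantt: | T1 0-1 | T2 1-2 | T3 2-4 | T2 4-7 | T6 7-9 | T5 9-15 | T4 15-29 |
Completion: T1=1  T2=7  T3=4  T4=29  T5=15  T6=9
Turnaround (C−A): T1=1  T2=7  T3=2  T4=24  T5=9  T6=2

29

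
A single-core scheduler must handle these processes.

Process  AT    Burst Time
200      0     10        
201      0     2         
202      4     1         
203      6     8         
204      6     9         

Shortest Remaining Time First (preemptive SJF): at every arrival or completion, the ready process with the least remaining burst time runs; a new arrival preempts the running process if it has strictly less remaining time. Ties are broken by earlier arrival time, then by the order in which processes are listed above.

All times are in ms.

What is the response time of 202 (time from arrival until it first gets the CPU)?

0

Schedule: | 201 0-2 | 200 2-4 | 202 4-5 | 200 5-13 | 203 13-21 | 204 21-30 |
Completion: 200=13  201=2  202=5  203=21  204=30
Turnaround (C−A): 200=13  201=2  202=1  203=15  204=24
Response(202) = first start − arrival = 4 − 4 = 0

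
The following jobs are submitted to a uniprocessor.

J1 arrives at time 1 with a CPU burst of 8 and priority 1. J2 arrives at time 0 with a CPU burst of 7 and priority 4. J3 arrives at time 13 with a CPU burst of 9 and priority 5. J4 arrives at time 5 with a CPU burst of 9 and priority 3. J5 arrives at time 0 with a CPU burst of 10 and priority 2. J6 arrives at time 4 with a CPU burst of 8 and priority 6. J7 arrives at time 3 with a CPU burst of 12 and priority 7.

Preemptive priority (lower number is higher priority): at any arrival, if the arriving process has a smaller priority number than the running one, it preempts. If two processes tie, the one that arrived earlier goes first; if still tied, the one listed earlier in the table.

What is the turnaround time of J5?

Timeline: | J5 0-1 | J1 1-9 | J5 9-18 | J4 18-27 | J2 27-34 | J3 34-43 | J6 43-51 | J7 51-63 |
Completion: J1=9  J2=34  J3=43  J4=27  J5=18  J6=51  J7=63
Turnaround(J5) = completion − arrival = 18 − 0 = 18

18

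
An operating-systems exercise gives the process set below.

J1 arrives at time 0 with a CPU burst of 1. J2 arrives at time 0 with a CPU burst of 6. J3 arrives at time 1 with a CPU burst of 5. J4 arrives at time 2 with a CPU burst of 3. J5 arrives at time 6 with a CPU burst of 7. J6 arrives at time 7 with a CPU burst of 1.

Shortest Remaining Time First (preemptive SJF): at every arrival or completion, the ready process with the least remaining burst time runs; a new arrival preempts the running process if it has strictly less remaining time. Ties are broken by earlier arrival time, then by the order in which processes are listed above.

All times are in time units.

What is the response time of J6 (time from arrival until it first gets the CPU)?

0

Timeline: | J1 0-1 | J3 1-2 | J4 2-5 | J3 5-7 | J6 7-8 | J3 8-10 | J2 10-16 | J5 16-23 |
Completion: J1=1  J2=16  J3=10  J4=5  J5=23  J6=8
Response(J6) = first start − arrival = 7 − 7 = 0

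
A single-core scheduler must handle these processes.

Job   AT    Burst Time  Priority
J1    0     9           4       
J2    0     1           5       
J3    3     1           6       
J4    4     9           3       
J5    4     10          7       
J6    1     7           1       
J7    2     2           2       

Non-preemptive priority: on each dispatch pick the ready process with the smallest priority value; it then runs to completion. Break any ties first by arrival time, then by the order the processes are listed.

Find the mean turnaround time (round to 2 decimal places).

Timeline: | J1 0-9 | J6 9-16 | J7 16-18 | J4 18-27 | J2 27-28 | J3 28-29 | J5 29-39 |
Completion: J1=9  J2=28  J3=29  J4=27  J5=39  J6=16  J7=18
Turnaround (C−A): J1=9  J2=28  J3=26  J4=23  J5=35  J6=15  J7=16
Turnaround times: J1=9, J2=28, J3=26, J4=23, J5=35, J6=15, J7=16
Average turnaround = (9+28+26+23+35+15+16) / 7 = 152/7 = 21.71

21.71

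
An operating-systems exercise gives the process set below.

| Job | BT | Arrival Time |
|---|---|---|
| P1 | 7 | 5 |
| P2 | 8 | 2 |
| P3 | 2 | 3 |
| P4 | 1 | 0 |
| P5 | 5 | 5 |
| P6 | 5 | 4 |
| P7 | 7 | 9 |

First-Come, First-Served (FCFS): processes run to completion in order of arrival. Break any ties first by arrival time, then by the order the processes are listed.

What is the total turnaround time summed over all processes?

101

Schedule: | P4 0-1 | idle 1-2 | P2 2-10 | P3 10-12 | P6 12-17 | P1 17-24 | P5 24-29 | P7 29-36 |
Completion: P1=24  P2=10  P3=12  P4=1  P5=29  P6=17  P7=36
Turnaround = completion − arrival: P1=19, P2=8, P3=9, P4=1, P5=24, P6=13, P7=27
Total turnaround = 19 + 8 + 9 + 1 + 24 + 13 + 27 = 101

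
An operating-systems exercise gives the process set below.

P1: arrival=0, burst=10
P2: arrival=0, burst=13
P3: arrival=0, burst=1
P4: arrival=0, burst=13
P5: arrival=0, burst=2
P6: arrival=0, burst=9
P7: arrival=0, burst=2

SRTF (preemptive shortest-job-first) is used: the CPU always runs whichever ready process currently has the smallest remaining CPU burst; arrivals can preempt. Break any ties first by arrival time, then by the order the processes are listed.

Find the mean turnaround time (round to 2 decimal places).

19.14

Timeline: | P3 0-1 | P5 1-3 | P7 3-5 | P6 5-14 | P1 14-24 | P2 24-37 | P4 37-50 |
Completion: P1=24  P2=37  P3=1  P4=50  P5=3  P6=14  P7=5
Turnaround (C−A): P1=24  P2=37  P3=1  P4=50  P5=3  P6=14  P7=5
Turnaround times: P1=24, P2=37, P3=1, P4=50, P5=3, P6=14, P7=5
Average turnaround = (24+37+1+50+3+14+5) / 7 = 134/7 = 19.14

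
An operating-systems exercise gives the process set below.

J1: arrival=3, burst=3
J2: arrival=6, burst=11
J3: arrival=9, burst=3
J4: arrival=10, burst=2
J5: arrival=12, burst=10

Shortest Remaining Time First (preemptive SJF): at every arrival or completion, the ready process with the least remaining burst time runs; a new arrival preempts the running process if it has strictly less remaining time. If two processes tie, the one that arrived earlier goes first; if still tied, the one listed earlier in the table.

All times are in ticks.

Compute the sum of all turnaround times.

46

Timeline: | idle 0-3 | J1 3-6 | J2 6-9 | J3 9-12 | J4 12-14 | J2 14-22 | J5 22-32 |
Completion: J1=6  J2=22  J3=12  J4=14  J5=32
Turnaround (C−A): J1=3  J2=16  J3=3  J4=4  J5=20
Turnaround = completion − arrival: J1=3, J2=16, J3=3, J4=4, J5=20
Total turnaround = 3 + 16 + 3 + 4 + 20 = 46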